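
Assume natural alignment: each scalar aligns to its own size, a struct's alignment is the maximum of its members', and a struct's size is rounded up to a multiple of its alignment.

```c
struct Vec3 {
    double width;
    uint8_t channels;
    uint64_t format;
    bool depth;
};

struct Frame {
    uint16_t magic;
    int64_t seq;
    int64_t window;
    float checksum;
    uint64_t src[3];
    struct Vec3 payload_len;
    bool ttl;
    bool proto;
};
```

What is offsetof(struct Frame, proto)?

Vec3: @0: width [8B, align 8] → 8; @8: channels [1B, align 1] → 9; +7 pad (align 8); @16: format [8B, align 8] → 24; @24: depth [1B, align 1] → 25; +7 tail pad (align 8); size 32, align 8
@0: magic [2B, align 2] → 2
+6 pad (align 8)
@8: seq [8B, align 8] → 16
@16: window [8B, align 8] → 24
@24: checksum [4B, align 4] → 28
+4 pad (align 8)
@32: src [24B, align 8] → 56
@56: payload_len [32B, align 8] → 88
@88: ttl [1B, align 1] → 89
@89: proto [1B, align 1] → 90

89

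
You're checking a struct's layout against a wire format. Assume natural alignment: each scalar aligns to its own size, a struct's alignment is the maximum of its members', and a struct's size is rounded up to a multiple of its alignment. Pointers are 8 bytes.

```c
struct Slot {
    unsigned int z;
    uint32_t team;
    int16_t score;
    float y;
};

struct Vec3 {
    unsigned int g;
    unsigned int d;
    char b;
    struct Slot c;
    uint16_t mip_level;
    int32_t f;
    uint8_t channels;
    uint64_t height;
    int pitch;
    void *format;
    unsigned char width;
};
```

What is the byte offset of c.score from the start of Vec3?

20

Slot: @0: z [4B, align 4] → 4; @4: team [4B, align 4] → 8; @8: score [2B, align 2] → 10; +2 pad (align 4); @12: y [4B, align 4] → 16; size 16, align 4
@0: g [4B, align 4] → 4
@4: d [4B, align 4] → 8
@8: b [1B, align 1] → 9
+3 pad (align 4)
@12: c [16B, align 4] → 28
within Slot: score at 8
12 + 8 = 20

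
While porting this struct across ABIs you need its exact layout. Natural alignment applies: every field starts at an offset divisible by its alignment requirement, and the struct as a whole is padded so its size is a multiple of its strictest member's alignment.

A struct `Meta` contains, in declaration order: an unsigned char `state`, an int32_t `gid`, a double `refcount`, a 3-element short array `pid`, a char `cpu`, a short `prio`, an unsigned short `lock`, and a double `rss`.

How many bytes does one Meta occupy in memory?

40

@0: state [1B, align 1] → 1
+3 pad (align 4)
@4: gid [4B, align 4] → 8
@8: refcount [8B, align 8] → 16
@16: pid [6B, align 2] → 22
@22: cpu [1B, align 1] → 23
+1 pad (align 2)
@24: prio [2B, align 2] → 26
@26: lock [2B, align 2] → 28
+4 pad (align 8)
@32: rss [8B, align 8] → 40
size 40, align 8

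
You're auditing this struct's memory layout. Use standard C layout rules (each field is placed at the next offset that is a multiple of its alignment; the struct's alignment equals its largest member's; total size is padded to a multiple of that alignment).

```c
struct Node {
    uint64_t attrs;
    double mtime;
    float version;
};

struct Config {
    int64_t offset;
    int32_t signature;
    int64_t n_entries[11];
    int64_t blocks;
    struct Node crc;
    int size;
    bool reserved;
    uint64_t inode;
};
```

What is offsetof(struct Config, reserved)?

Node: attrs at 0 (size 8, align 8) → ends 8; mtime at 8 (size 8, align 8) → ends 16; version at 16 (size 4, align 4) → ends 20; tail pad 4 to reach multiple of 8; total 24 bytes, alignment 8
offset at 0 (size 8, align 8) → ends 8
signature at 8 (size 4, align 4) → ends 12
pad 4 to align 8 for n_entries
n_entries at 16 (size 88, align 8) → ends 104
blocks at 104 (size 8, align 8) → ends 112
crc at 112 (size 24, align 8) → ends 136
size at 136 (size 4, align 4) → ends 140
reserved at 140 (size 1, align 1) → ends 141

140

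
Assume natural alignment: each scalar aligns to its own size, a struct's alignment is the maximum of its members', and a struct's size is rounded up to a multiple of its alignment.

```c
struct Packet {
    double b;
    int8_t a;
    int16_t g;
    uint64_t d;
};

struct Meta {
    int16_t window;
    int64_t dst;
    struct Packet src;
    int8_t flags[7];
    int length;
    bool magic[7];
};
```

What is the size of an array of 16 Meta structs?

Packet: @0: b [8B, align 8] → 8; @8: a [1B, align 1] → 9; +1 pad (align 2); @10: g [2B, align 2] → 12; +4 pad (align 8); @16: d [8B, align 8] → 24; size 24, align 8
@0: window [2B, align 2] → 2
+6 pad (align 8)
@8: dst [8B, align 8] → 16
@16: src [24B, align 8] → 40
@40: flags [7B, align 1] → 47
+1 pad (align 4)
@48: length [4B, align 4] → 52
@52: magic [7B, align 1] → 59
+5 tail pad (align 8)
size 64, align 8
array of 16: 16 × 64 = 1024

1024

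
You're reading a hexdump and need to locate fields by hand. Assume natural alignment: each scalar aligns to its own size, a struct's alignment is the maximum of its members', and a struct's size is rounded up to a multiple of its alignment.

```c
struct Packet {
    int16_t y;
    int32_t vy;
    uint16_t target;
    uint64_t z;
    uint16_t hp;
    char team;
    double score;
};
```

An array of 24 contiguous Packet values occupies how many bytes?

@0: y [2B, align 2] → 2
+2 pad (align 4)
@4: vy [4B, align 4] → 8
@8: target [2B, align 2] → 10
+6 pad (align 8)
@16: z [8B, align 8] → 24
@24: hp [2B, align 2] → 26
@26: team [1B, align 1] → 27
+5 pad (align 8)
@32: score [8B, align 8] → 40
size 40, align 8
array of 24: 24 × 40 = 960

960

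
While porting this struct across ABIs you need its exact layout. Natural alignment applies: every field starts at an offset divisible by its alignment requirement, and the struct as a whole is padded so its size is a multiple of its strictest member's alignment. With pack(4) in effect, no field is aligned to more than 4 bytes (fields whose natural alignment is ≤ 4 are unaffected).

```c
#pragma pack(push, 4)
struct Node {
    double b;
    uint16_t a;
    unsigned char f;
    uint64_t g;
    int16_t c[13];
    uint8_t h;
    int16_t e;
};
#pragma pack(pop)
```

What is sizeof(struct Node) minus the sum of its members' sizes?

4

0..8  b  (8B, 4-aligned)
8..10  a  (2B, 2-aligned)
10..11  f  (1B, 1-aligned)
11..12  -- padding (1B)
12..20  g  (8B, 4-aligned)
20..46  c  (26B, 2-aligned)
46..47  h  (1B, 1-aligned)
47..48  -- padding (1B)
48..50  e  (2B, 2-aligned)
50..52  -- tail padding (2B)
sizeof = 52, alignof = 4
data bytes 48, size 52 → padding 4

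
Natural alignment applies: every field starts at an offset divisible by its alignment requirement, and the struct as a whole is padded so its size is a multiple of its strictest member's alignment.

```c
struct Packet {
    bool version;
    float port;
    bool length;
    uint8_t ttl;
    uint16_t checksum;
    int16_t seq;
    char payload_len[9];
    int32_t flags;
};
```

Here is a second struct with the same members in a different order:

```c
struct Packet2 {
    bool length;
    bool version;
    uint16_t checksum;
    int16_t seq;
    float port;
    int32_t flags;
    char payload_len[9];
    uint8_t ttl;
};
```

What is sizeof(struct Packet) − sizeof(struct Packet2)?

0

version at 0 (size 1, align 1) → ends 1
pad 3 to align 4 for port
port at 4 (size 4, align 4) → ends 8
length at 8 (size 1, align 1) → ends 9
ttl at 9 (size 1, align 1) → ends 10
checksum at 10 (size 2, align 2) → ends 12
seq at 12 (size 2, align 2) → ends 14
payload_len at 14 (size 9, align 1) → ends 23
pad 1 to align 4 for flags
flags at 24 (size 4, align 4) → ends 28
total 28 bytes, alignment 4
— Packet2 —
length at 0 (size 1, align 1) → ends 1
version at 1 (size 1, align 1) → ends 2
checksum at 2 (size 2, align 2) → ends 4
seq at 4 (size 2, align 2) → ends 6
pad 2 to align 4 for port
port at 8 (size 4, align 4) → ends 12
flags at 12 (size 4, align 4) → ends 16
payload_len at 16 (size 9, align 1) → ends 25
ttl at 25 (size 1, align 1) → ends 26
tail pad 2 to reach multiple of 4
total 28 bytes, alignment 4
28 − 28 = 0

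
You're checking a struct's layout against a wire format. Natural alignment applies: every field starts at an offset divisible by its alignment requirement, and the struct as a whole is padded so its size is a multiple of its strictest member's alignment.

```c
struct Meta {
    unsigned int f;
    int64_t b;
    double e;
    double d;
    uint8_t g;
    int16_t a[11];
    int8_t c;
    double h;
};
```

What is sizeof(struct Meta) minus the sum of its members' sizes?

0..4  f  (4B, 4-aligned)
4..8  -- padding (4B)
8..16  b  (8B, 8-aligned)
16..24  e  (8B, 8-aligned)
24..32  d  (8B, 8-aligned)
32..33  g  (1B, 1-aligned)
33..34  -- padding (1B)
34..56  a  (22B, 2-aligned)
56..57  c  (1B, 1-aligned)
57..64  -- padding (7B)
64..72  h  (8B, 8-aligned)
sizeof = 72, alignof = 8
data bytes 60, size 72 → padding 12

12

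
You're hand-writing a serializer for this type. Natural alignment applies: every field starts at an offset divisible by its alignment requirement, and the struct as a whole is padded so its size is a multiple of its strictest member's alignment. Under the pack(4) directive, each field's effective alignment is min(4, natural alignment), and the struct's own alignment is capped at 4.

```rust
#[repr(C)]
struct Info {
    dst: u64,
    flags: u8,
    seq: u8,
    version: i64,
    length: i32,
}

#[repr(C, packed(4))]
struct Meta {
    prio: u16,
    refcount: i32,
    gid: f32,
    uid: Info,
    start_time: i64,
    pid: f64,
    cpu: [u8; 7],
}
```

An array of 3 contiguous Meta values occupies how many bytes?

204

Info: dst at 0 (size 8, align 8) → ends 8; flags at 8 (size 1, align 1) → ends 9; seq at 9 (size 1, align 1) → ends 10; pad 6 to align 8 for version; version at 16 (size 8, align 8) → ends 24; length at 24 (size 4, align 4) → ends 28; tail pad 4 to reach multiple of 8; total 32 bytes, alignment 8
prio at 0 (size 2, align 2) → ends 2
pad 2 to align 4 for refcount
refcount at 4 (size 4, align 4) → ends 8
gid at 8 (size 4, align 4) → ends 12
uid at 12 (size 32, align 4) → ends 44
start_time at 44 (size 8, align 4) → ends 52
pid at 52 (size 8, align 4) → ends 60
cpu at 60 (size 7, align 1) → ends 67
tail pad 1 to reach multiple of 4
total 68 bytes, alignment 4
array of 3: 3 × 68 = 204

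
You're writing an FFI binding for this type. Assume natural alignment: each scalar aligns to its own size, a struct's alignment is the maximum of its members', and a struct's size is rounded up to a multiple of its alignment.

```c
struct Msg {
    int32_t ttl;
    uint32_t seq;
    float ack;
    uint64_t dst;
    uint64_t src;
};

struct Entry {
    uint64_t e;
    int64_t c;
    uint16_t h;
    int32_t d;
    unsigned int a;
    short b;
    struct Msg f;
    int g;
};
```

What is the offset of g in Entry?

64

Msg: 0..4  ttl  (4B, 4-aligned); 4..8  seq  (4B, 4-aligned); 8..12  ack  (4B, 4-aligned); 12..16  -- padding (4B); 16..24  dst  (8B, 8-aligned); 24..32  src  (8B, 8-aligned); sizeof = 32, alignof = 8
0..8  e  (8B, 8-aligned)
8..16  c  (8B, 8-aligned)
16..18  h  (2B, 2-aligned)
18..20  -- padding (2B)
20..24  d  (4B, 4-aligned)
24..28  a  (4B, 4-aligned)
28..30  b  (2B, 2-aligned)
30..32  -- padding (2B)
32..64  f  (32B, 8-aligned)
64..68  g  (4B, 4-aligned)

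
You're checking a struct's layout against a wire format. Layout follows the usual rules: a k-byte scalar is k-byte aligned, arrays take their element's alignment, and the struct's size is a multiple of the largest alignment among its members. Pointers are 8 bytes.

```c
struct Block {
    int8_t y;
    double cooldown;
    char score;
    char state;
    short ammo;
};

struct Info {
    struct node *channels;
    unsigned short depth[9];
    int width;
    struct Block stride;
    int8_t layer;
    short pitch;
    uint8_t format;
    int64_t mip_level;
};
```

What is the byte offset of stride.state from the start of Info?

Block: @0: y [1B, align 1] → 1; +7 pad (align 8); @8: cooldown [8B, align 8] → 16; @16: score [1B, align 1] → 17; @17: state [1B, align 1] → 18; @18: ammo [2B, align 2] → 20; +4 tail pad (align 8); size 24, align 8
@0: channels [8B, align 8] → 8
@8: depth [18B, align 2] → 26
+2 pad (align 4)
@28: width [4B, align 4] → 32
@32: stride [24B, align 8] → 56
within Block: state at 17
32 + 17 = 49

49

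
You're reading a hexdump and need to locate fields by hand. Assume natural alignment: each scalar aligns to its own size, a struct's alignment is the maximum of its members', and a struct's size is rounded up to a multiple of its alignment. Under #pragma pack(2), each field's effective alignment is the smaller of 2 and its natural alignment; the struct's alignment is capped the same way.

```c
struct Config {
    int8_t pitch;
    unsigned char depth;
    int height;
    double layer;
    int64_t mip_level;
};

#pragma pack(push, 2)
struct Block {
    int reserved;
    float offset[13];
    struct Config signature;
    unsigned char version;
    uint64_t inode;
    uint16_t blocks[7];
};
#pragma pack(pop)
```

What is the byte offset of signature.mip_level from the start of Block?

Config: 0..1  pitch  (1B, 1-aligned); 1..2  depth  (1B, 1-aligned); 2..4  -- padding (2B); 4..8  height  (4B, 4-aligned); 8..16  layer  (8B, 8-aligned); 16..24  mip_level  (8B, 8-aligned); sizeof = 24, alignof = 8
0..4  reserved  (4B, 2-aligned)
4..56  offset  (52B, 2-aligned)
56..80  signature  (24B, 2-aligned)
within Config: mip_level at 16
56 + 16 = 72

72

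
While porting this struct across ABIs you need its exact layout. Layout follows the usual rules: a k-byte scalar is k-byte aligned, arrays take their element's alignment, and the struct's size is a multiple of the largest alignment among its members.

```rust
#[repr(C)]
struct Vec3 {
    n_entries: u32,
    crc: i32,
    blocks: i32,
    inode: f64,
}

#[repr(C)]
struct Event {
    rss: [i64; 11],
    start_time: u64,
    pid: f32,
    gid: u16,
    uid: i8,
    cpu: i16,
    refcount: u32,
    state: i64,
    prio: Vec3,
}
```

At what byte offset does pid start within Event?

Vec3: n_entries at 0 (size 4, align 4) → ends 4; crc at 4 (size 4, align 4) → ends 8; blocks at 8 (size 4, align 4) → ends 12; pad 4 to align 8 for inode; inode at 16 (size 8, align 8) → ends 24; total 24 bytes, alignment 8
rss at 0 (size 88, align 8) → ends 88
start_time at 88 (size 8, align 8) → ends 96
pid at 96 (size 4, align 4) → ends 100

96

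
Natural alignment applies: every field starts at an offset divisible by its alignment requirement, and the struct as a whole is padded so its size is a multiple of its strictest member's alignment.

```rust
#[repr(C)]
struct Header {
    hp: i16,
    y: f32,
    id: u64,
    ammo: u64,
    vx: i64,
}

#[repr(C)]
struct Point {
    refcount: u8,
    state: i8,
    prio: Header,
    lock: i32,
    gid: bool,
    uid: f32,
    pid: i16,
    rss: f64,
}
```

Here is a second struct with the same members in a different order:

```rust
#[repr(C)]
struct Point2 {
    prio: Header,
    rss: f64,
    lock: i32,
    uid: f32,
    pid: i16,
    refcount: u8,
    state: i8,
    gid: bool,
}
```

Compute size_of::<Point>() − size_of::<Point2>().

Header: 0..2  hp  (2B, 2-aligned); 2..4  -- padding (2B); 4..8  y  (4B, 4-aligned); 8..16  id  (8B, 8-aligned); 16..24  ammo  (8B, 8-aligned); 24..32  vx  (8B, 8-aligned); sizeof = 32, alignof = 8
0..1  refcount  (1B, 1-aligned)
1..2  state  (1B, 1-aligned)
2..8  -- padding (6B)
8..40  prio  (32B, 8-aligned)
40..44  lock  (4B, 4-aligned)
44..45  gid  (1B, 1-aligned)
45..48  -- padding (3B)
48..52  uid  (4B, 4-aligned)
52..54  pid  (2B, 2-aligned)
54..56  -- padding (2B)
56..64  rss  (8B, 8-aligned)
sizeof = 64, alignof = 8
— Point2 —
0..32  prio  (32B, 8-aligned)
32..40  rss  (8B, 8-aligned)
40..44  lock  (4B, 4-aligned)
44..48  uid  (4B, 4-aligned)
48..50  pid  (2B, 2-aligned)
50..51  refcount  (1B, 1-aligned)
51..52  state  (1B, 1-aligned)
52..53  gid  (1B, 1-aligned)
53..56  -- tail padding (3B)
sizeof = 56, alignof = 8
64 − 56 = 8

8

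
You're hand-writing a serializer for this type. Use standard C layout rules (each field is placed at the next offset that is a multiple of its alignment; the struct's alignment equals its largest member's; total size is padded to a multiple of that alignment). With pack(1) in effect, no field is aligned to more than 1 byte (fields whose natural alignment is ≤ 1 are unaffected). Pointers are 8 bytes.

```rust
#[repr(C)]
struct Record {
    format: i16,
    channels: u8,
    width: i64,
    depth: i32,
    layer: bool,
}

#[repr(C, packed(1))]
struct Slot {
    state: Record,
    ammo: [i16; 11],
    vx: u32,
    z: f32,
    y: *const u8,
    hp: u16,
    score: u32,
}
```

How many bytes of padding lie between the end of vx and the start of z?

Record: 0..2  format  (2B, 2-aligned); 2..3  channels  (1B, 1-aligned); 3..8  -- padding (5B); 8..16  width  (8B, 8-aligned); 16..20  depth  (4B, 4-aligned); 20..21  layer  (1B, 1-aligned); 21..24  -- tail padding (3B); sizeof = 24, alignof = 8
0..24  state  (24B, 1-aligned)
24..46  ammo  (22B, 1-aligned)
46..50  vx  (4B, 1-aligned)
50..54  z  (4B, 1-aligned)

0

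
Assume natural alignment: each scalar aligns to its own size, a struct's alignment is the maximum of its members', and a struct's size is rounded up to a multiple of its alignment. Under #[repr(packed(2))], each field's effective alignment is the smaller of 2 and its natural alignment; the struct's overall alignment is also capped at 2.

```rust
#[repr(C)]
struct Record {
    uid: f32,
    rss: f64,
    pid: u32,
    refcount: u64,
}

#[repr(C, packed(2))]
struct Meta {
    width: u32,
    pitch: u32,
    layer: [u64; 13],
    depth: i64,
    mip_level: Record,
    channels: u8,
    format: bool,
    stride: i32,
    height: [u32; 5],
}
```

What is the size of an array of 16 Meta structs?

Record: 0..4  uid  (4B, 4-aligned); 4..8  -- padding (4B); 8..16  rss  (8B, 8-aligned); 16..20  pid  (4B, 4-aligned); 20..24  -- padding (4B); 24..32  refcount  (8B, 8-aligned); sizeof = 32, alignof = 8
0..4  width  (4B, 2-aligned)
4..8  pitch  (4B, 2-aligned)
8..112  layer  (104B, 2-aligned)
112..120  depth  (8B, 2-aligned)
120..152  mip_level  (32B, 2-aligned)
152..153  channels  (1B, 1-aligned)
153..154  format  (1B, 1-aligned)
154..158  stride  (4B, 2-aligned)
158..178  height  (20B, 2-aligned)
sizeof = 178, alignof = 2
array of 16: 16 × 178 = 2848

2848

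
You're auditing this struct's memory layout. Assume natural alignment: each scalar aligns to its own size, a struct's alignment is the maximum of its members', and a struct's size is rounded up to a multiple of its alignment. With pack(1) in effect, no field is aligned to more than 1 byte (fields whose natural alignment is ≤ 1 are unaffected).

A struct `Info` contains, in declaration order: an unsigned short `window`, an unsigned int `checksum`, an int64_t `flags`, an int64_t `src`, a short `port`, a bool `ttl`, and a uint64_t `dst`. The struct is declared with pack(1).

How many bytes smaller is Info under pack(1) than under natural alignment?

natural layout:
  0..2  window  (2B, 2-aligned)
  2..4  -- padding (2B)
  4..8  checksum  (4B, 4-aligned)
  8..16  flags  (8B, 8-aligned)
  16..24  src  (8B, 8-aligned)
  24..26  port  (2B, 2-aligned)
  26..27  ttl  (1B, 1-aligned)
  27..32  -- padding (5B)
  32..40  dst  (8B, 8-aligned)
  sizeof = 40, alignof = 8
packed(1) layout:
  0..2  window  (2B, 1-aligned)
  2..6  checksum  (4B, 1-aligned)
  6..14  flags  (8B, 1-aligned)
  14..22  src  (8B, 1-aligned)
  22..24  port  (2B, 1-aligned)
  24..25  ttl  (1B, 1-aligned)
  25..33  dst  (8B, 1-aligned)
  sizeof = 33, alignof = 1
40 − 33 = 7

7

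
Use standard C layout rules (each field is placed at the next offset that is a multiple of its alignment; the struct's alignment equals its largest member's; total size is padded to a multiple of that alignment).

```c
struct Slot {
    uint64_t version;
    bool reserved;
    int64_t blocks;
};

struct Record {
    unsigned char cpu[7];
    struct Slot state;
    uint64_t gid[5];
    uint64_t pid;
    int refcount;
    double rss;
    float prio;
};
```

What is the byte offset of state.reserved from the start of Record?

16

Slot: @0: version [8B, align 8] → 8; @8: reserved [1B, align 1] → 9; +7 pad (align 8); @16: blocks [8B, align 8] → 24; size 24, align 8
@0: cpu [7B, align 1] → 7
+1 pad (align 8)
@8: state [24B, align 8] → 32
within Slot: reserved at 8
8 + 8 = 16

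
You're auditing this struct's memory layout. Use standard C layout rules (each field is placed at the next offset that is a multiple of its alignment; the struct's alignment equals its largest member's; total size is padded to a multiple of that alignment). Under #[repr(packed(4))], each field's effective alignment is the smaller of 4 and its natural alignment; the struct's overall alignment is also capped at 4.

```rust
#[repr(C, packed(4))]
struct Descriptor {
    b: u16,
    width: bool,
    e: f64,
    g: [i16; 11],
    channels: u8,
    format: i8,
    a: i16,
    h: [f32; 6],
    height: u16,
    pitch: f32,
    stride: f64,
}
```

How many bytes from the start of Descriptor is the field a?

b at 0 (size 2, align 2) → ends 2
width at 2 (size 1, align 1) → ends 3
pad 1 to align 4 for e
e at 4 (size 8, align 4) → ends 12
g at 12 (size 22, align 2) → ends 34
channels at 34 (size 1, align 1) → ends 35
format at 35 (size 1, align 1) → ends 36
a at 36 (size 2, align 2) → ends 38

36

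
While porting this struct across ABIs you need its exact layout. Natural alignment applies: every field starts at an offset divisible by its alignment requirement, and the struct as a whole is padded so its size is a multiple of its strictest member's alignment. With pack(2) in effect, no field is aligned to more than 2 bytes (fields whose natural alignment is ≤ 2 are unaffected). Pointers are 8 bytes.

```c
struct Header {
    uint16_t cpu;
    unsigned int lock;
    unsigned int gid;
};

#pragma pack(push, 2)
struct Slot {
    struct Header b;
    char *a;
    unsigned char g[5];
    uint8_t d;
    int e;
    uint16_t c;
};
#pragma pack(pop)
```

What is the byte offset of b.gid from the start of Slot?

Header: 0..2  cpu  (2B, 2-aligned); 2..4  -- padding (2B); 4..8  lock  (4B, 4-aligned); 8..12  gid  (4B, 4-aligned); sizeof = 12, alignof = 4
0..12  b  (12B, 2-aligned)
within Header: gid at 8
0 + 8 = 8

8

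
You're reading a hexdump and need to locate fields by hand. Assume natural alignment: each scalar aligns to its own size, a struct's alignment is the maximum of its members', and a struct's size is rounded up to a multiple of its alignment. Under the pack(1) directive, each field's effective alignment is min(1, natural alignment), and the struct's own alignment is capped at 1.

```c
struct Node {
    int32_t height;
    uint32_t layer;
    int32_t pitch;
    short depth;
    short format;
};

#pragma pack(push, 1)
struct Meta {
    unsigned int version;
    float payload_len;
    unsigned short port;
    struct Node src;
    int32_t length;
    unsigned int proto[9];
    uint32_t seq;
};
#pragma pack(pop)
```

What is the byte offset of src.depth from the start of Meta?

22

Node: height at 0 (size 4, align 4) → ends 4; layer at 4 (size 4, align 4) → ends 8; pitch at 8 (size 4, align 4) → ends 12; depth at 12 (size 2, align 2) → ends 14; format at 14 (size 2, align 2) → ends 16; total 16 bytes, alignment 4
version at 0 (size 4, align 1) → ends 4
payload_len at 4 (size 4, align 1) → ends 8
port at 8 (size 2, align 1) → ends 10
src at 10 (size 16, align 1) → ends 26
within Node: depth at 12
10 + 12 = 22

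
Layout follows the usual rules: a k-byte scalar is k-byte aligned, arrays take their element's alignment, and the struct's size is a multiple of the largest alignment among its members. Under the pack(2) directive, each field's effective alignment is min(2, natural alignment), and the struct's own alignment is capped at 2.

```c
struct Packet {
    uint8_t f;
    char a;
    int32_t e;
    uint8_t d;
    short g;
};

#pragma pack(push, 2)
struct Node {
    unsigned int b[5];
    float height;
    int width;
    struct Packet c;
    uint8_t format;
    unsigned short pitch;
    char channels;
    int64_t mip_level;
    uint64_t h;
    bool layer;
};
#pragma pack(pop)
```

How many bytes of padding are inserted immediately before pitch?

1

Packet: 0..1  f  (1B, 1-aligned); 1..2  a  (1B, 1-aligned); 2..4  -- padding (2B); 4..8  e  (4B, 4-aligned); 8..9  d  (1B, 1-aligned); 9..10  -- padding (1B); 10..12  g  (2B, 2-aligned); sizeof = 12, alignof = 4
0..20  b  (20B, 2-aligned)
20..24  height  (4B, 2-aligned)
24..28  width  (4B, 2-aligned)
28..40  c  (12B, 2-aligned)
40..41  format  (1B, 1-aligned)
41..42  -- padding (1B)
42..44  pitch  (2B, 2-aligned)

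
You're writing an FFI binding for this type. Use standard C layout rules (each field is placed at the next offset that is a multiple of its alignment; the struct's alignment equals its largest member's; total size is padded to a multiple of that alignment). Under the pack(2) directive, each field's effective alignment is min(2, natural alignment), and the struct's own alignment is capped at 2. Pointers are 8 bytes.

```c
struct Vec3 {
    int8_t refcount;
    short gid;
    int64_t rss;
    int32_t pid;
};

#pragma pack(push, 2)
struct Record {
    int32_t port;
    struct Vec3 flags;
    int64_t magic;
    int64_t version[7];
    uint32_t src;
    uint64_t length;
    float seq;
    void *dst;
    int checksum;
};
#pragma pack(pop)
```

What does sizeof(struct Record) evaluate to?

120 bytes

Vec3: refcount at 0 (size 1, align 1) → ends 1; pad 1 to align 2 for gid; gid at 2 (size 2, align 2) → ends 4; pad 4 to align 8 for rss; rss at 8 (size 8, align 8) → ends 16; pid at 16 (size 4, align 4) → ends 20; tail pad 4 to reach multiple of 8; total 24 bytes, alignment 8
port at 0 (size 4, align 2) → ends 4
flags at 4 (size 24, align 2) → ends 28
magic at 28 (size 8, align 2) → ends 36
version at 36 (size 56, align 2) → ends 92
src at 92 (size 4, align 2) → ends 96
length at 96 (size 8, align 2) → ends 104
seq at 104 (size 4, align 2) → ends 108
dst at 108 (size 8, align 2) → ends 116
checksum at 116 (size 4, align 2) → ends 120
total 120 bytes, alignment 2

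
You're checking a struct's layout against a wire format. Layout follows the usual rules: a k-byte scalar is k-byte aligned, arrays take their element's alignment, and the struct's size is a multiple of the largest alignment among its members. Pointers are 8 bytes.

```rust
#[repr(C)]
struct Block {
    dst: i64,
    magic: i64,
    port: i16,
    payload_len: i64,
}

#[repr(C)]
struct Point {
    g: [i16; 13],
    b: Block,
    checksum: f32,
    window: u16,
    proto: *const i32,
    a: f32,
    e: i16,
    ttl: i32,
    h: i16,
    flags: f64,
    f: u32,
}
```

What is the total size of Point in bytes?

112

Block: dst at 0 (size 8, align 8) → ends 8; magic at 8 (size 8, align 8) → ends 16; port at 16 (size 2, align 2) → ends 18; pad 6 to align 8 for payload_len; payload_len at 24 (size 8, align 8) → ends 32; total 32 bytes, alignment 8
g at 0 (size 26, align 2) → ends 26
pad 6 to align 8 for b
b at 32 (size 32, align 8) → ends 64
checksum at 64 (size 4, align 4) → ends 68
window at 68 (size 2, align 2) → ends 70
pad 2 to align 8 for proto
proto at 72 (size 8, align 8) → ends 80
a at 80 (size 4, align 4) → ends 84
e at 84 (size 2, align 2) → ends 86
pad 2 to align 4 for ttl
ttl at 88 (size 4, align 4) → ends 92
h at 92 (size 2, align 2) → ends 94
pad 2 to align 8 for flags
flags at 96 (size 8, align 8) → ends 104
f at 104 (size 4, align 4) → ends 108
tail pad 4 to reach multiple of 8
total 112 bytes, alignment 8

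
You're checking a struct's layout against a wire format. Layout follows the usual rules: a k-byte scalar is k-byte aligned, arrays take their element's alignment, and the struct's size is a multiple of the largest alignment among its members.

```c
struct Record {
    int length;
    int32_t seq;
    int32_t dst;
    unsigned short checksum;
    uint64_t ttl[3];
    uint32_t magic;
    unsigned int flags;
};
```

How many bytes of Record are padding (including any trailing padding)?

0..4  length  (4B, 4-aligned)
4..8  seq  (4B, 4-aligned)
8..12  dst  (4B, 4-aligned)
12..14  checksum  (2B, 2-aligned)
14..16  -- padding (2B)
16..40  ttl  (24B, 8-aligned)
40..44  magic  (4B, 4-aligned)
44..48  flags  (4B, 4-aligned)
sizeof = 48, alignof = 8
data bytes 46, size 48 → padding 2

2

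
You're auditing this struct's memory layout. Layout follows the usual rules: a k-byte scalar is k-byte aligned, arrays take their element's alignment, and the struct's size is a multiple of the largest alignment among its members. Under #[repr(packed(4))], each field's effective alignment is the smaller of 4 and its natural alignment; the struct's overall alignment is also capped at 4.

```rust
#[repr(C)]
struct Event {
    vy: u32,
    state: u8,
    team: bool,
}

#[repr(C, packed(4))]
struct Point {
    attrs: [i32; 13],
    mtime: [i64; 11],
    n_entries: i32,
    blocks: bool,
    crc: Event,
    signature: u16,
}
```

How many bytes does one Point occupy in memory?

Event: 0..4  vy  (4B, 4-aligned); 4..5  state  (1B, 1-aligned); 5..6  team  (1B, 1-aligned); 6..8  -- tail padding (2B); sizeof = 8, alignof = 4
0..52  attrs  (52B, 4-aligned)
52..140  mtime  (88B, 4-aligned)
140..144  n_entries  (4B, 4-aligned)
144..145  blocks  (1B, 1-aligned)
145..148  -- padding (3B)
148..156  crc  (8B, 4-aligned)
156..158  signature  (2B, 2-aligned)
158..160  -- tail padding (2B)
sizeof = 160, alignof = 4

160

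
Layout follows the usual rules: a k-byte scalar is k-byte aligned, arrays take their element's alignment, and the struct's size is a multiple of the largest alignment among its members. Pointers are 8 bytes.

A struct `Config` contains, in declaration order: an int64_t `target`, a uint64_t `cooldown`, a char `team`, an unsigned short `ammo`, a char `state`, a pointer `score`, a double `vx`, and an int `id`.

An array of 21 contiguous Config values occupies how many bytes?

target at 0 (size 8, align 8) → ends 8
cooldown at 8 (size 8, align 8) → ends 16
team at 16 (size 1, align 1) → ends 17
pad 1 to align 2 for ammo
ammo at 18 (size 2, align 2) → ends 20
state at 20 (size 1, align 1) → ends 21
pad 3 to align 8 for score
score at 24 (size 8, align 8) → ends 32
vx at 32 (size 8, align 8) → ends 40
id at 40 (size 4, align 4) → ends 44
tail pad 4 to reach multiple of 8
total 48 bytes, alignment 8
array of 21: 21 × 48 = 1008

1008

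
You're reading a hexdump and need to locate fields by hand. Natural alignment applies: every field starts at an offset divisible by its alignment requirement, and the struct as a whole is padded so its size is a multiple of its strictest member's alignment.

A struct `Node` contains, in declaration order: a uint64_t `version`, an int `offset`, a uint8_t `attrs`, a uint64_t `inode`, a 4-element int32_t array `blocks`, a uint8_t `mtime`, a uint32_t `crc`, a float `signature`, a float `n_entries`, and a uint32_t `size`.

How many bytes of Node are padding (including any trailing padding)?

0..8  version  (8B, 8-aligned)
8..12  offset  (4B, 4-aligned)
12..13  attrs  (1B, 1-aligned)
13..16  -- padding (3B)
16..24  inode  (8B, 8-aligned)
24..40  blocks  (16B, 4-aligned)
40..41  mtime  (1B, 1-aligned)
41..44  -- padding (3B)
44..48  crc  (4B, 4-aligned)
48..52  signature  (4B, 4-aligned)
52..56  n_entries  (4B, 4-aligned)
56..60  size  (4B, 4-aligned)
60..64  -- tail padding (4B)
sizeof = 64, alignof = 8
data bytes 54, size 64 → padding 10

10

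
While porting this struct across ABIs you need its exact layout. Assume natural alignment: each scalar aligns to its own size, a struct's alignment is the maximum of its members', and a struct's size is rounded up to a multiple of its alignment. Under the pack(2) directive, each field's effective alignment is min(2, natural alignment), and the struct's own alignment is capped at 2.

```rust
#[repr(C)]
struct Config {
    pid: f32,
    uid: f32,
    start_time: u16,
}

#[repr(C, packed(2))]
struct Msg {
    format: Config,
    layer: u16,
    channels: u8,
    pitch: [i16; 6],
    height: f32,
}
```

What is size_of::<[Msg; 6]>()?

192

Config: pid at 0 (size 4, align 4) → ends 4; uid at 4 (size 4, align 4) → ends 8; start_time at 8 (size 2, align 2) → ends 10; tail pad 2 to reach multiple of 4; total 12 bytes, alignment 4
format at 0 (size 12, align 2) → ends 12
layer at 12 (size 2, align 2) → ends 14
channels at 14 (size 1, align 1) → ends 15
pad 1 to align 2 for pitch
pitch at 16 (size 12, align 2) → ends 28
height at 28 (size 4, align 2) → ends 32
total 32 bytes, alignment 2
array of 6: 6 × 32 = 192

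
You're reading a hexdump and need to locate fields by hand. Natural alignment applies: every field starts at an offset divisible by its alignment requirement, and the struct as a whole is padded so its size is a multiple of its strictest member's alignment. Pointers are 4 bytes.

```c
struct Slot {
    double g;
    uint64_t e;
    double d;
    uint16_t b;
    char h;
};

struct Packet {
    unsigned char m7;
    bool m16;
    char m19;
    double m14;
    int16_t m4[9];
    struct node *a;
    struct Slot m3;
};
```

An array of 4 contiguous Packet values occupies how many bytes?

288

Slot: g at 0 (size 8, align 8) → ends 8; e at 8 (size 8, align 8) → ends 16; d at 16 (size 8, align 8) → ends 24; b at 24 (size 2, align 2) → ends 26; h at 26 (size 1, align 1) → ends 27; tail pad 5 to reach multiple of 8; total 32 bytes, alignment 8
m7 at 0 (size 1, align 1) → ends 1
m16 at 1 (size 1, align 1) → ends 2
m19 at 2 (size 1, align 1) → ends 3
pad 5 to align 8 for m14
m14 at 8 (size 8, align 8) → ends 16
m4 at 16 (size 18, align 2) → ends 34
pad 2 to align 4 for a
a at 36 (size 4, align 4) → ends 40
m3 at 40 (size 32, align 8) → ends 72
total 72 bytes, alignment 8
array of 4: 4 × 72 = 288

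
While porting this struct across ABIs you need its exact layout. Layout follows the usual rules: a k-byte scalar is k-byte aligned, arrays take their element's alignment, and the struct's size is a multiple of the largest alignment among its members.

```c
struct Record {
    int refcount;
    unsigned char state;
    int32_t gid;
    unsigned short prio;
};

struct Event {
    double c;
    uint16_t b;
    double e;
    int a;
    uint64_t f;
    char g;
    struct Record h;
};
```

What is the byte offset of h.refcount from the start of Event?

44

Record: refcount at 0 (size 4, align 4) → ends 4; state at 4 (size 1, align 1) → ends 5; pad 3 to align 4 for gid; gid at 8 (size 4, align 4) → ends 12; prio at 12 (size 2, align 2) → ends 14; tail pad 2 to reach multiple of 4; total 16 bytes, alignment 4
c at 0 (size 8, align 8) → ends 8
b at 8 (size 2, align 2) → ends 10
pad 6 to align 8 for e
e at 16 (size 8, align 8) → ends 24
a at 24 (size 4, align 4) → ends 28
pad 4 to align 8 for f
f at 32 (size 8, align 8) → ends 40
g at 40 (size 1, align 1) → ends 41
pad 3 to align 4 for h
h at 44 (size 16, align 4) → ends 60
within Record: refcount at 0
44 + 0 = 44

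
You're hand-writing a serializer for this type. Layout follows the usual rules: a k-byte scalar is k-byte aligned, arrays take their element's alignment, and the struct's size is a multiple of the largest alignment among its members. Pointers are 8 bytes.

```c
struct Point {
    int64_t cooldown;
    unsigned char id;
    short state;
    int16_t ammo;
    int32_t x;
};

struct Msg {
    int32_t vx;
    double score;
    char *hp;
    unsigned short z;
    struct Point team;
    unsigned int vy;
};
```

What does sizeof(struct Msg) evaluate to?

Point: 0..8  cooldown  (8B, 8-aligned); 8..9  id  (1B, 1-aligned); 9..10  -- padding (1B); 10..12  state  (2B, 2-aligned); 12..14  ammo  (2B, 2-aligned); 14..16  -- padding (2B); 16..20  x  (4B, 4-aligned); 20..24  -- tail padding (4B); sizeof = 24, alignof = 8
0..4  vx  (4B, 4-aligned)
4..8  -- padding (4B)
8..16  score  (8B, 8-aligned)
16..24  hp  (8B, 8-aligned)
24..26  z  (2B, 2-aligned)
26..32  -- padding (6B)
32..56  team  (24B, 8-aligned)
56..60  vy  (4B, 4-aligned)
60..64  -- tail padding (4B)
sizeof = 64, alignof = 8

64 bytes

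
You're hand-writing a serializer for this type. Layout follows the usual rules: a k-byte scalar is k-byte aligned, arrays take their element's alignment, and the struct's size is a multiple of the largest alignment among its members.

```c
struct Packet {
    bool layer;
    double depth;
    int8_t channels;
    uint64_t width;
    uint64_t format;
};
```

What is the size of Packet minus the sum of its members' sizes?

layer at 0 (size 1, align 1) → ends 1
pad 7 to align 8 for depth
depth at 8 (size 8, align 8) → ends 16
channels at 16 (size 1, align 1) → ends 17
pad 7 to align 8 for width
width at 24 (size 8, align 8) → ends 32
format at 32 (size 8, align 8) → ends 40
total 40 bytes, alignment 8
data bytes 26, size 40 → padding 14

14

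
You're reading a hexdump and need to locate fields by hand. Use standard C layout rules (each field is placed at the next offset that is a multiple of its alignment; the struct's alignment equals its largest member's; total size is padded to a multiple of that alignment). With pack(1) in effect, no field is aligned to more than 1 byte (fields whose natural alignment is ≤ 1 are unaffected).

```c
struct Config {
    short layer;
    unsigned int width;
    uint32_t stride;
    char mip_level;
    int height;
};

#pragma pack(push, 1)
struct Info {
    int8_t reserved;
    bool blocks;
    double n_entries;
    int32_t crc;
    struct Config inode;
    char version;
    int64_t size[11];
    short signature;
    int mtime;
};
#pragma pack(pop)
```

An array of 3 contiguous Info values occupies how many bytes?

Config: @0: layer [2B, align 2] → 2; +2 pad (align 4); @4: width [4B, align 4] → 8; @8: stride [4B, align 4] → 12; @12: mip_level [1B, align 1] → 13; +3 pad (align 4); @16: height [4B, align 4] → 20; size 20, align 4
@0: reserved [1B, align 1] → 1
@1: blocks [1B, align 1] → 2
@2: n_entries [8B, align 1] → 10
@10: crc [4B, align 1] → 14
@14: inode [20B, align 1] → 34
@34: version [1B, align 1] → 35
@35: size [88B, align 1] → 123
@123: signature [2B, align 1] → 125
@125: mtime [4B, align 1] → 129
size 129, align 1
array of 3: 3 × 129 = 387

387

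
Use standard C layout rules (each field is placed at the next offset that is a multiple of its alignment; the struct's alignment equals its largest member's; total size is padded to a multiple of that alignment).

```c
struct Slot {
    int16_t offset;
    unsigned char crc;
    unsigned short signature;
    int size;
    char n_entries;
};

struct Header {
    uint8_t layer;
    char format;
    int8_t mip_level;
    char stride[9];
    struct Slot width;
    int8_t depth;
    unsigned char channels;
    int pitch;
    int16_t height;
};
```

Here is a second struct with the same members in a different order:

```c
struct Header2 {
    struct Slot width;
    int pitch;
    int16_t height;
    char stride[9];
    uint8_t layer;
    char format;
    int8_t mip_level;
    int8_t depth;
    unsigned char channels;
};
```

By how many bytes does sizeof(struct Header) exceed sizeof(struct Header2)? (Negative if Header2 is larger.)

Slot: offset at 0 (size 2, align 2) → ends 2; crc at 2 (size 1, align 1) → ends 3; pad 1 to align 2 for signature; signature at 4 (size 2, align 2) → ends 6; pad 2 to align 4 for size; size at 8 (size 4, align 4) → ends 12; n_entries at 12 (size 1, align 1) → ends 13; tail pad 3 to reach multiple of 4; total 16 bytes, alignment 4
layer at 0 (size 1, align 1) → ends 1
format at 1 (size 1, align 1) → ends 2
mip_level at 2 (size 1, align 1) → ends 3
stride at 3 (size 9, align 1) → ends 12
width at 12 (size 16, align 4) → ends 28
depth at 28 (size 1, align 1) → ends 29
channels at 29 (size 1, align 1) → ends 30
pad 2 to align 4 for pitch
pitch at 32 (size 4, align 4) → ends 36
height at 36 (size 2, align 2) → ends 38
tail pad 2 to reach multiple of 4
total 40 bytes, alignment 4
— Header2 —
width at 0 (size 16, align 4) → ends 16
pitch at 16 (size 4, align 4) → ends 20
height at 20 (size 2, align 2) → ends 22
stride at 22 (size 9, align 1) → ends 31
layer at 31 (size 1, align 1) → ends 32
format at 32 (size 1, align 1) → ends 33
mip_level at 33 (size 1, align 1) → ends 34
depth at 34 (size 1, align 1) → ends 35
channels at 35 (size 1, align 1) → ends 36
total 36 bytes, alignment 4
40 − 36 = 4

4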